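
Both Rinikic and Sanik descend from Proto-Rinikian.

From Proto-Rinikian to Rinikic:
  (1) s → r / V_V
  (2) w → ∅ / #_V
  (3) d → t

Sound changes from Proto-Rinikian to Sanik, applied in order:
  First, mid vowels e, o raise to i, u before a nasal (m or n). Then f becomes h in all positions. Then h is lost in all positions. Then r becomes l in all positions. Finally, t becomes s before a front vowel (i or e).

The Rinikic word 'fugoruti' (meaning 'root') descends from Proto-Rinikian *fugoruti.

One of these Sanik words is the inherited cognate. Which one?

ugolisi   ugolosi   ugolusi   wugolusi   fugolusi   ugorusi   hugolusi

ugolusi

Sanik: *fugoruti
  fugoruti (rule 1 does not apply)
  fugoruti → hugoruti   [unconditioned shift]
  hugoruti → ugoruti   [h-loss]
  ugoruti → ugoluti   [unconditioned shift]
  ugoluti → ugolusi   [palatalisation]
  giving Sanik ugolusi.
The other candidates each miss or misapply at least one Sanik change.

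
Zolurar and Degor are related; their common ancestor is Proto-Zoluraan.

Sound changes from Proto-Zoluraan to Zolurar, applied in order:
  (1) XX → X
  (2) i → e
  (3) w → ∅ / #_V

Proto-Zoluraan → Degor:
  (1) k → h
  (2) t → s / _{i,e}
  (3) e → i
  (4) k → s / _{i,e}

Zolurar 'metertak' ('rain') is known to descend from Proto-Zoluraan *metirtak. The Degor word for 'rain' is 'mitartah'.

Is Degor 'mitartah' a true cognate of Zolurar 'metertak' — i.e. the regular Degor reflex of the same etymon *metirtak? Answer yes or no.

no

Derive the expected Degor reflex of *metirtak:
Degor: *metirtak
  metirtak → metirtah   [unconditioned shift]
  metirtah → mesirtah   [palatalisation]
  mesirtah → misirtah   [vowel merger]
  misirtah (rule 4 does not apply)
  giving Degor misirtah.
The regular Degor reflex would be 'misirtah', but the attested form is 'mitartah'. The correspondence is irregular, so they are not cognates (the Degor form has a different source).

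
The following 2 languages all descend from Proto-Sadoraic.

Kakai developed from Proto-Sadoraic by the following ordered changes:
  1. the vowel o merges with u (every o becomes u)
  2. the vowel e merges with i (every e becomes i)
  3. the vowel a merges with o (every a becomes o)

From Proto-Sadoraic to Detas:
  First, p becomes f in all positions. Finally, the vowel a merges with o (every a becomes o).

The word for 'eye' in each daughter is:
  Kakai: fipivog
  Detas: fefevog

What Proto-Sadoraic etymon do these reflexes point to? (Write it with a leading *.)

Position 4: Kakai has i, Detas has e. Detas preserves e here (none of its changes turn any other segment into e), so the proto-segment is *e.
Position 2: Kakai has i, Detas has e. Detas preserves e here (none of its changes turn any other segment into e), so the proto-segment is *e.
Verify the candidate proto-form against each daughter:
Kakai: start from *fepevag.
  rule 1: no change — fepevag
  rule 2 (vowel merger): fepevag → fipivag
  rule 3 (vowel merger): fipivag → fipivog
  ⇒ Kakai fipivog
Detas: *fepevag
  fepevag → fefevag   [unconditioned shift]
  fefevag → fefevog   [vowel merger]
  giving Detas fefevog.
*fepevag is the unique common source.

*fepevag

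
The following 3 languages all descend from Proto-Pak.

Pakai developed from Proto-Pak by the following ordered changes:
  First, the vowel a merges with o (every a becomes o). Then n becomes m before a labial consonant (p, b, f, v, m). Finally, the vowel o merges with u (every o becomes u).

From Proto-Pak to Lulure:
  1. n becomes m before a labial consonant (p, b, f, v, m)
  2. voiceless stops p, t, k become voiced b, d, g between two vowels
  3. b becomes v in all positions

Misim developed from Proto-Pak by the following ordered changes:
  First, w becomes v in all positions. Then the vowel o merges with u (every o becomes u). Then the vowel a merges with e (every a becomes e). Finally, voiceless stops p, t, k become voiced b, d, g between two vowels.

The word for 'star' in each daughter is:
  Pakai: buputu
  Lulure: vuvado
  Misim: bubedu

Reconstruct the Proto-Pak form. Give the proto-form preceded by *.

Position 3: Pakai has p, Lulure has v, Misim has b. Pakai preserves p here (none of its changes turn any other segment into p), so the proto-segment is *p.
Position 4: Pakai has u, Lulure has a, Misim has e. Lulure preserves a here (none of its changes turn any other segment into a), so the proto-segment is *a.
This points to *bupato. Verify forward in each daughter:
Pakai: start from *bupato.
  rule 1 (vowel merger): bupato → bupoto
  rule 2: no change — bupoto
  rule 3 (vowel merger): bupoto → buputu
  ⇒ Pakai buputu
Lulure: start from *bupato.
  rule 1: no change — bupato
  rule 2 (intervocalic voicing): bupato → bubado
  rule 3 (unconditioned shift): bubado → vuvado
  ⇒ Lulure vuvado
Misim: start from *bupato.
  rule 1: no change — bupato
  rule 2 (vowel merger): bupato → bupatu
  rule 3 (vowel merger): bupatu → bupetu
  rule 4 (intervocalic voicing): bupetu → bubedu
  ⇒ Misim bubedu
No other proto-form is consistent with every reflex, so the reconstruction is *bupato.

*bupato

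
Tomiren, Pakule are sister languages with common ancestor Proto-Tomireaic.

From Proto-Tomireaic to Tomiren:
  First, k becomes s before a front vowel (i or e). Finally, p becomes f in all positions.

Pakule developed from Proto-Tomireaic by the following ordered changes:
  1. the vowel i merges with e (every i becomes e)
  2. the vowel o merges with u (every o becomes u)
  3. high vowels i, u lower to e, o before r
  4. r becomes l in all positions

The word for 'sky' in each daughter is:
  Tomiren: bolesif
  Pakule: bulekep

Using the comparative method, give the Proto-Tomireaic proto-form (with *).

Position 2: Tomiren has o, Pakule has u. Tomiren preserves o here (none of its changes turn any other segment into o), so the proto-segment is *o.
Position 6: Tomiren has i, Pakule has e. Tomiren preserves i here (none of its changes turn any other segment into i), so the proto-segment is *i.
Verify the candidate proto-form against each daughter:
Tomiren: start from *bolekip.
  rule 1 (palatalisation): bolekip → bolesip
  rule 2 (unconditioned shift): bolesip → bolesif
  ⇒ Tomiren bolesif
Pakule: *bolekip > bolekep > bulekep  (by vowel merger, vowel merger)
No other proto-form is consistent with every reflex, so the reconstruction is *bolekip.

*bolekip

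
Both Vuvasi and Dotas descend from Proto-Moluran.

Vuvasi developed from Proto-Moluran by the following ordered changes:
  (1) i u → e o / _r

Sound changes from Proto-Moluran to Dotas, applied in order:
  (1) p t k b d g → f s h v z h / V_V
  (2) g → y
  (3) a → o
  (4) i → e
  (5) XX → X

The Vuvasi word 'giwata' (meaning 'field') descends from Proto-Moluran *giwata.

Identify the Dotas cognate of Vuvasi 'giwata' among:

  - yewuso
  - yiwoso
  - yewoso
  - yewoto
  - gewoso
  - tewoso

Dotas: *giwata
  giwata → giwasa   [intervocalic lenition]
  giwasa → yiwasa   [unconditioned shift]
  yiwasa → yiwoso   [vowel merger]
  yiwoso → yewoso   [vowel merger]
  yewoso (rule 5 does not apply)
  giving Dotas yewoso.
The other candidates each miss or misapply at least one Dotas change.

yewoso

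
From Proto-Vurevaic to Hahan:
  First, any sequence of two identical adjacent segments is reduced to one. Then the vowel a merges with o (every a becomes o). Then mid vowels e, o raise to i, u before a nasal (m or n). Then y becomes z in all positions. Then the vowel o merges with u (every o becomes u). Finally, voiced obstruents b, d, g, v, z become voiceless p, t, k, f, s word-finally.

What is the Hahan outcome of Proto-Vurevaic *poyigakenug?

Hahan: *poyigakenug
  poyigakenug (rule 1 does not apply)
  poyigakenug → poyigokenug   [vowel merger]
  poyigokenug → poyigokinug   [pre-nasal raising]
  poyigokinug → pozigokinug   [unconditioned shift]
  pozigokinug → puzigukinug   [vowel merger]
  puzigukinug → puzigukinuk   [final devoicing]
  giving Hahan puzigukinuk.

puzigukinuk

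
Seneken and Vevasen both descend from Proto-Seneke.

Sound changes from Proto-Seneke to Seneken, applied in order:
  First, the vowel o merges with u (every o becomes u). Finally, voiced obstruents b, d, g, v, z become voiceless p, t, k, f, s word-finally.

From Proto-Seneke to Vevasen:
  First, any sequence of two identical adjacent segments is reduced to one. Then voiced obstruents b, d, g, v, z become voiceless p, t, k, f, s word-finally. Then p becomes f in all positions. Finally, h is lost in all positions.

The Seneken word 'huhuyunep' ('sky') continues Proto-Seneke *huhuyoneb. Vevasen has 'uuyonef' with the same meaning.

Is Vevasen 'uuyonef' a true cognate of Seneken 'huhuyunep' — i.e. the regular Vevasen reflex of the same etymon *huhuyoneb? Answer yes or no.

Derive the expected Vevasen reflex of *huhuyoneb:
Vevasen: *huhuyoneb
  huhuyoneb (rule 1 does not apply)
  huhuyoneb → huhuyonep   [final devoicing]
  huhuyonep → huhuyonef   [unconditioned shift]
  huhuyonef → uuyonef   [h-loss]
  giving Vevasen uuyonef.
Vevasen 'uuyonef' matches the regular reflex exactly, so the pair is cognate.

yes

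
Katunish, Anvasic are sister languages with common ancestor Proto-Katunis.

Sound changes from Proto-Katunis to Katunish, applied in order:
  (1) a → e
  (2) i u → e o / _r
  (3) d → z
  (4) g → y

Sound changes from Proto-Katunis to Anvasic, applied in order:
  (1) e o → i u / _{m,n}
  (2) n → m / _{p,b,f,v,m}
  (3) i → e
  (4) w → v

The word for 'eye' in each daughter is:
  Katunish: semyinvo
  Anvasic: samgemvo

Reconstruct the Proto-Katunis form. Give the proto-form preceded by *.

*samginvo

Position 4: Katunish has y, Anvasic has g. Anvasic preserves g here (none of its changes turn any other segment into g), so the proto-segment is *g.
Position 2: Katunish has e, Anvasic has a. Anvasic preserves a here (none of its changes turn any other segment into a), so the proto-segment is *a.
Verify the candidate proto-form against each daughter:
Katunish: start from *samginvo.
  rule 1 (vowel merger): samginvo → semginvo
  rule 2: no change — semginvo
  rule 3: no change — semginvo
  rule 4 (unconditioned shift): semginvo → semyinvo
  ⇒ Katunish semyinvo
Anvasic: *samginvo > samgimvo > samgemvo  (by nasal place assimilation, vowel merger)
Only *samginvo yields all of Katunish semyinvo, Anvasic samgemvo.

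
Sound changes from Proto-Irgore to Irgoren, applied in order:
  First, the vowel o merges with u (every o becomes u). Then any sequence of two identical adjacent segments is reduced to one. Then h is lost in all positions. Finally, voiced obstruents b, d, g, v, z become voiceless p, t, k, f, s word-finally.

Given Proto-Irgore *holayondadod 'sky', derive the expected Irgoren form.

Irgoren: start from *holayondadod.
  rule 1 (vowel merger): holayondadod → hulayundadud
  rule 2: no change — hulayundadud
  rule 3 (h-loss): hulayundadud → ulayundadud
  rule 4 (final devoicing): ulayundadud → ulayundadut
  ⇒ Irgoren ulayundadut

ulayundadut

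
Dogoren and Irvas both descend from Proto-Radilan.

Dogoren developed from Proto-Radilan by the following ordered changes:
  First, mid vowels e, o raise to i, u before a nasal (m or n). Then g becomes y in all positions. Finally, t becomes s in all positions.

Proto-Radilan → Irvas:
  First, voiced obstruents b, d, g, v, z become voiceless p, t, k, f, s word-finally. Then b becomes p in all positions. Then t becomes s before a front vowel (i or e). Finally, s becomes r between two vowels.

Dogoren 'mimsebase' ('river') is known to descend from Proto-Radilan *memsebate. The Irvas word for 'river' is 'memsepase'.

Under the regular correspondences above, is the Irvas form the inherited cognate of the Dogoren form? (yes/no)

no

Derive the expected Irvas reflex of *memsebate:
Irvas: *memsebate > memsepate > memsepase > memsepare  (by unconditioned shift, palatalisation, rhotacism)
The regular Irvas reflex would be 'memsepare', but the attested form is 'memsepase'. The correspondence is irregular, so they are not cognates (the Irvas form has a different source).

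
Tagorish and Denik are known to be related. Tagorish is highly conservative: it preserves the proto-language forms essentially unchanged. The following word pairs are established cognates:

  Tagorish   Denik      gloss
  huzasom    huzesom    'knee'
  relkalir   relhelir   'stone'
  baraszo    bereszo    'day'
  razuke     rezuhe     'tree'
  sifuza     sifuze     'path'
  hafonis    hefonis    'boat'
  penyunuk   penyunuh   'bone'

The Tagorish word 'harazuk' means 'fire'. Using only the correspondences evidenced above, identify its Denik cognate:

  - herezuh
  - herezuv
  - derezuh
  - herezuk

herezuh

baraszo ~ bereszo — Tagorish a corresponds to Denik e after a consonant, before r.
huzasom ~ huzesom, relkalir ~ relhelir — Tagorish a corresponds to Denik e after a consonant, before a consonant other than r, m, n, p, b, f, v.
penyunuk ~ penyunuh — Tagorish k corresponds to Denik h word-finally.
Applying these to Tagorish 'harazuk':
  harazuk → herazuk   (a→e after a consonant, before r)
  herazuk → herezuk   (a→e after a consonant, before a consonant other than r, m, n, p, b, f, v)
  herezuk → herezuh   (k→h word-finally)
So the Denik cognate is 'herezuh'.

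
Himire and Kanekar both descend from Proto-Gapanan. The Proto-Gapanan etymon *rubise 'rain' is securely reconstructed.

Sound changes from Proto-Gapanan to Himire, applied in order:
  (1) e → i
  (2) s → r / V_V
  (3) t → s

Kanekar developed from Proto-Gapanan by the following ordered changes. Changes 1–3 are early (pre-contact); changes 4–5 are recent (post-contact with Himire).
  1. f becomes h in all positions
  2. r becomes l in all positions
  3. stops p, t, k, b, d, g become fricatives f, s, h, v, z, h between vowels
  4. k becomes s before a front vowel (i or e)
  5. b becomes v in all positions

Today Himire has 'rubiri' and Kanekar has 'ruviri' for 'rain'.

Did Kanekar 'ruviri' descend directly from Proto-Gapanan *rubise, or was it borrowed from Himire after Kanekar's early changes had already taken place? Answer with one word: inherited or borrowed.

If inherited, *rubise would pass through all of Kanekar's changes:
Kanekar: start from *rubise.
  rule 1: no change — rubise
  rule 2 (unconditioned shift): rubise → lubise
  rule 3 (intervocalic lenition): lubise → luvise
  rule 4: no change — luvise
  rule 5: no change — luvise
  ⇒ Kanekar luvise
If borrowed from Himire 'rubiri' after the early changes, it would undergo only the recent ones:
  rule 4 (palatalisation): no change (rubiri)
  rule 5 (unconditioned shift): rubiri → ruviri
  ⇒ as a loan: ruviri
Kanekar 'ruviri' matches the loan outcome 'ruviri', not the inherited 'luvise' — it skipped the early Kanekar changes, so it was borrowed from Himire.

borrowed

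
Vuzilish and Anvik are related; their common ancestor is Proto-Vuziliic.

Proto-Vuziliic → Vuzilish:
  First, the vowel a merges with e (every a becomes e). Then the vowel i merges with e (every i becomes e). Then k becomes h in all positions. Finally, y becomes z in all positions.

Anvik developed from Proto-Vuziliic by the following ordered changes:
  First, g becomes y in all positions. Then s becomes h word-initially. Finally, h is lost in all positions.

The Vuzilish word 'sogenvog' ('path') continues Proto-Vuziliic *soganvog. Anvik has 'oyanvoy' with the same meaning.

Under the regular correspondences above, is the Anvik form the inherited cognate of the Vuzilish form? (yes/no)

Derive the expected Anvik reflex of *soganvog:
Anvik: start from *soganvog.
  rule 1 (unconditioned shift): soganvog → soyanvoy
  rule 2 (debuccalisation): soyanvoy → hoyanvoy
  rule 3 (h-loss): hoyanvoy → oyanvoy
  ⇒ Anvik oyanvoy
Anvik 'oyanvoy' matches the regular reflex exactly, so the pair is cognate.

yes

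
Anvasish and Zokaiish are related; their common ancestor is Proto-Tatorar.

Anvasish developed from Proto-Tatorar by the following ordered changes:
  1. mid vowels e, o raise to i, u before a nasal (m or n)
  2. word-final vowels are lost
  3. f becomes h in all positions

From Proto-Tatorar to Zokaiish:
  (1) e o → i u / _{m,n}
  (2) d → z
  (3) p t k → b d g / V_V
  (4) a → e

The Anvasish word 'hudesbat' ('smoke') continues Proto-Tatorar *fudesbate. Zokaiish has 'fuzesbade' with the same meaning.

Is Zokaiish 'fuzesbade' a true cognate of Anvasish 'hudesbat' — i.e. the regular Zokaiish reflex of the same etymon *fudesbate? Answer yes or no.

no

Derive the expected Zokaiish reflex of *fudesbate:
Zokaiish: *fudesbate > fuzesbate > fuzesbade > fuzesbede  (by unconditioned shift, intervocalic voicing, vowel merger)
The regular Zokaiish reflex would be 'fuzesbede', but the attested form is 'fuzesbade'. The correspondence is irregular, so they are not cognates (the Zokaiish form has a different source).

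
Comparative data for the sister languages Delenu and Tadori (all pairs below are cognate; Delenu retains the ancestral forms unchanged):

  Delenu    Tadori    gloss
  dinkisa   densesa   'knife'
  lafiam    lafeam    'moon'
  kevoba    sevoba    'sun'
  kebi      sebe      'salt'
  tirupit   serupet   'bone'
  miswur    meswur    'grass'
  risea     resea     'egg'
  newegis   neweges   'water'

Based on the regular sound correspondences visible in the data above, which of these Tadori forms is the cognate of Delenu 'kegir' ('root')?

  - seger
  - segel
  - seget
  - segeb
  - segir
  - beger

seger

kevoba ~ sevoba, kebi ~ sebe — Delenu k corresponds to Tadori s word-initially before a front vowel.
tirupit ~ serupet — Delenu i corresponds to Tadori e after a consonant, before r.
Applying these to Delenu 'kegir':
  kegir → segir   (k→s word-initially before a front vowel)
  segir → seger   (i→e after a consonant, before r)
So the Tadori cognate is 'seger'.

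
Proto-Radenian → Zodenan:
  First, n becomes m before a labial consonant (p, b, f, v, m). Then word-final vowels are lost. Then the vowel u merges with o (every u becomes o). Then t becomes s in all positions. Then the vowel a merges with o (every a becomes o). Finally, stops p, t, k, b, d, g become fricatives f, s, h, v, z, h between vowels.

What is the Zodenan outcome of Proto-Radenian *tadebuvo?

sozevov

Zodenan: start from *tadebuvo.
  rule 1: no change — tadebuvo
  rule 2 (apocope): tadebuvo → tadebuv
  rule 3 (vowel merger): tadebuv → tadebov
  rule 4 (unconditioned shift): tadebov → sadebov
  rule 5 (vowel merger): sadebov → sodebov
  rule 6 (intervocalic lenition): sodebov → sozevov
  ⇒ Zodenan sozevov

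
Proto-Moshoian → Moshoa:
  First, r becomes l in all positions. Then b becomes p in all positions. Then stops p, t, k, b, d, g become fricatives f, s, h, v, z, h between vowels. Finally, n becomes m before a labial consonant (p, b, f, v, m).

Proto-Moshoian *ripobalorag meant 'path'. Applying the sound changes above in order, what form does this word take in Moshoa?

Moshoa: *ripobalorag
  ripobalorag → lipobalolag   [unconditioned shift]
  lipobalolag → lipopalolag   [unconditioned shift]
  lipopalolag → lifofalolag   [intervocalic lenition]
  lifofalolag (rule 4 does not apply)
  giving Moshoa lifofalolag.

lifofalolag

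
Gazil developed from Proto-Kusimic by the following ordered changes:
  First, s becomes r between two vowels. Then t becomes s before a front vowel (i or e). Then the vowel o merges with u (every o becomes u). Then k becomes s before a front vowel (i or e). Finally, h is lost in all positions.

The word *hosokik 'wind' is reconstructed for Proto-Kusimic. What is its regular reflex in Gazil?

Gazil: *hosokik
  hosokik → horokik   [rhotacism]
  horokik (rule 2 does not apply)
  horokik → hurukik   [vowel merger]
  hurukik → hurusik   [palatalisation]
  hurusik → urusik   [h-loss]
  giving Gazil urusik.

urusik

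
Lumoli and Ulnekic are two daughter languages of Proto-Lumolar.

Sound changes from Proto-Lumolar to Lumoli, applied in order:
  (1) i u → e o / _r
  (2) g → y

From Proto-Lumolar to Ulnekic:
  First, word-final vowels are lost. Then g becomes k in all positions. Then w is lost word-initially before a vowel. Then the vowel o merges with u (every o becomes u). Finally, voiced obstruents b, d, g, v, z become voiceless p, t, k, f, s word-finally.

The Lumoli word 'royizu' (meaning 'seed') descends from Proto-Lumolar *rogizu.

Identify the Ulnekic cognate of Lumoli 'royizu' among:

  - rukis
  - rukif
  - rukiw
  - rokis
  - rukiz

rukis

Ulnekic: *rogizu
  rogizu → rogiz   [apocope]
  rogiz → rokiz   [unconditioned shift]
  rokiz (rule 3 does not apply)
  rokiz → rukiz   [vowel merger]
  rukiz → rukis   [final devoicing]
  giving Ulnekic rukis.
Only 'rukis' matches the regular Ulnekic development of *rogizu.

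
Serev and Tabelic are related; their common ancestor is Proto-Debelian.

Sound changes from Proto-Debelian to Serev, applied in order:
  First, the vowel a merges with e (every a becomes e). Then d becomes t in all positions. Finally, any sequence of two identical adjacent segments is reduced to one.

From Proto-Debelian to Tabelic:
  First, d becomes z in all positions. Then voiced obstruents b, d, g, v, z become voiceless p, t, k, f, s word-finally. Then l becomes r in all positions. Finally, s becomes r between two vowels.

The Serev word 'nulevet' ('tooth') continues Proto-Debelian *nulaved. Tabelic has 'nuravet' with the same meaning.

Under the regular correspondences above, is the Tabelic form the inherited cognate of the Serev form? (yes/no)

Derive the expected Tabelic reflex of *nulaved:
Tabelic: *nulaved
  nulaved → nulavez   [unconditioned shift]
  nulavez → nulaves   [final devoicing]
  nulaves → nuraves   [unconditioned shift]
  nuraves (rule 4 does not apply)
  giving Tabelic nuraves.
The regular Tabelic reflex would be 'nuraves', but the attested form is 'nuravet'. The correspondence is irregular, so they are not cognates (the Tabelic form has a different source).

no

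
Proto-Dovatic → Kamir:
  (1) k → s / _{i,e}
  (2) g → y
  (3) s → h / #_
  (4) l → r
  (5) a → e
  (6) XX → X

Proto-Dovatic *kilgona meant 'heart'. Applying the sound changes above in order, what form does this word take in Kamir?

hiryone

Kamir: *kilgona
  kilgona → silgona   [palatalisation]
  silgona → silyona   [unconditioned shift]
  silyona → hilyona   [debuccalisation]
  hilyona → hiryona   [unconditioned shift]
  hiryona → hiryone   [vowel merger]
  hiryone (rule 6 does not apply)
  giving Kamir hiryone.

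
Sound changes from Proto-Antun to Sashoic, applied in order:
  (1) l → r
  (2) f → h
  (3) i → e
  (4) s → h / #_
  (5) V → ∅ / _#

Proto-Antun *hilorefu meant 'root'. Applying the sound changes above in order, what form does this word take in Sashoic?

heroreh

Sashoic: *hilorefu > hirorefu > hirorehu > herorehu > heroreh  (by unconditioned shift, unconditioned shift, vowel merger, apocope)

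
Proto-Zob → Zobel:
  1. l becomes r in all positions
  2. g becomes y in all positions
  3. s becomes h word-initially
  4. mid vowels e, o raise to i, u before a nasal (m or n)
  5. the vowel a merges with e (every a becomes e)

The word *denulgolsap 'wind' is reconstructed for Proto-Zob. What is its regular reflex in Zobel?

Zobel: *denulgolsap
  denulgolsap → denurgorsap   [unconditioned shift]
  denurgorsap → denuryorsap   [unconditioned shift]
  denuryorsap (rule 3 does not apply)
  denuryorsap → dinuryorsap   [pre-nasal raising]
  dinuryorsap → dinuryorsep   [vowel merger]
  giving Zobel dinuryorsep.

dinuryorsep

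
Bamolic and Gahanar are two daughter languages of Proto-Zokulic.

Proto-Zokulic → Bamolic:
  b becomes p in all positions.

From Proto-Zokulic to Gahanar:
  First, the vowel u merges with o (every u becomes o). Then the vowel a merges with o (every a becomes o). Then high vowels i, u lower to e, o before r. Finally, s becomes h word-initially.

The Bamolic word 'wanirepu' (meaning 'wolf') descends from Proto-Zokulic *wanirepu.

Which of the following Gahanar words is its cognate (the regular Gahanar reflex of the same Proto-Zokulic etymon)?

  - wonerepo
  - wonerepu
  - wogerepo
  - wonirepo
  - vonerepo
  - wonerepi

wonerepo

Gahanar: *wanirepu > wanirepo > wonirepo > wonerepo  (by vowel merger, vowel merger, pre-rhotic lowering)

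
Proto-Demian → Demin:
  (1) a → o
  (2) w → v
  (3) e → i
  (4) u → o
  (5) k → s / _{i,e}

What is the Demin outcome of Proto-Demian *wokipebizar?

Demin: *wokipebizar
  wokipebizar → wokipebizor   [vowel merger]
  wokipebizor → vokipebizor   [unconditioned shift]
  vokipebizor → vokipibizor   [vowel merger]
  vokipibizor (rule 4 does not apply)
  vokipibizor → vosipibizor   [palatalisation]
  giving Demin vosipibizor.

vosipibizor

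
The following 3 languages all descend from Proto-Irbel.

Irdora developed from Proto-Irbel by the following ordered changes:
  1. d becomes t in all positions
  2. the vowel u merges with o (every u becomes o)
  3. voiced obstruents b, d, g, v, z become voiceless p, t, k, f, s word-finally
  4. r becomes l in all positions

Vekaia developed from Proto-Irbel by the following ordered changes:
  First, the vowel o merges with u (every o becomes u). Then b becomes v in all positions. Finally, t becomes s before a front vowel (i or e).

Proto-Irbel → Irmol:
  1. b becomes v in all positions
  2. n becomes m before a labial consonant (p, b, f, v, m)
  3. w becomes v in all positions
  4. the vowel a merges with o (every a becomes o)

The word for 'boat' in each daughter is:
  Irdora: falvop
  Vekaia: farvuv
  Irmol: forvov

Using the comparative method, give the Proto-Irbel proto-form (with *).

*farvob

Position 3: Irdora has l, Vekaia has r, Irmol has r. Vekaia preserves r here (none of its changes turn any other segment into r), so the proto-segment is *r.
Position 5: Irdora has o, Vekaia has u, Irmol has o. Taking the neighbouring segments as reconstructed: Irdora o could go back to *o or *u; Vekaia u could go back to *o or *u; Irmol o could go back to *a or *o — the one source consistent with every daughter is *o.
Continuing position by position gives *farvob; check it forward:
Irdora: start from *farvob.
  rule 1: no change — farvob
  rule 2: no change — farvob
  rule 3 (final devoicing): farvob → farvop
  rule 4 (unconditioned shift): farvop → falvop
  ⇒ Irdora falvop
Vekaia: start from *farvob.
  rule 1 (vowel merger): farvob → farvub
  rule 2 (unconditioned shift): farvub → farvuv
  rule 3: no change — farvuv
  ⇒ Vekaia farvuv
Irmol: start from *farvob.
  rule 1 (unconditioned shift): farvob → farvov
  rule 2: no change — farvov
  rule 3: no change — farvov
  rule 4 (vowel merger): farvov → forvov
  ⇒ Irmol forvov
Only *farvob yields all of Irdora falvop, Vekaia farvuv, Irmol forvov.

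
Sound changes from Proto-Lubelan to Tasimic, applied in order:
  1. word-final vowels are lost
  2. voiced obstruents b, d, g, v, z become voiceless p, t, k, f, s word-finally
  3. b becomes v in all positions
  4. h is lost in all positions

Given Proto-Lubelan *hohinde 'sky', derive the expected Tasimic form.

oint

Tasimic: *hohinde
  hohinde → hohind   [apocope]
  hohind → hohint   [final devoicing]
  hohint (rule 3 does not apply)
  hohint → oint   [h-loss]
  giving Tasimic oint.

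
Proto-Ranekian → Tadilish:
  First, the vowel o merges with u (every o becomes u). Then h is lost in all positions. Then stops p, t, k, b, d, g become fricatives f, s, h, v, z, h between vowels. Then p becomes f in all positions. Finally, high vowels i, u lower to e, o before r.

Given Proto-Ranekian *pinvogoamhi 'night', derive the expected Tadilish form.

Tadilish: *pinvogoamhi
  pinvogoamhi → pinvuguamhi   [vowel merger]
  pinvuguamhi → pinvuguami   [h-loss]
  pinvuguami → pinvuhuami   [intervocalic lenition]
  pinvuhuami → finvuhuami   [unconditioned shift]
  finvuhuami (rule 5 does not apply)
  giving Tadilish finvuhuami.

finvuhuami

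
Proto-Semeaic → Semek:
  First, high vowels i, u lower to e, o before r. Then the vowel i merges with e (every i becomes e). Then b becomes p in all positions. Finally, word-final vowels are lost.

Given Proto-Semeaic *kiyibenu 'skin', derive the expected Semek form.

keyepen

Semek: *kiyibenu > keyebenu > keyepenu > keyepen  (by vowel merger, unconditioned shift, apocope)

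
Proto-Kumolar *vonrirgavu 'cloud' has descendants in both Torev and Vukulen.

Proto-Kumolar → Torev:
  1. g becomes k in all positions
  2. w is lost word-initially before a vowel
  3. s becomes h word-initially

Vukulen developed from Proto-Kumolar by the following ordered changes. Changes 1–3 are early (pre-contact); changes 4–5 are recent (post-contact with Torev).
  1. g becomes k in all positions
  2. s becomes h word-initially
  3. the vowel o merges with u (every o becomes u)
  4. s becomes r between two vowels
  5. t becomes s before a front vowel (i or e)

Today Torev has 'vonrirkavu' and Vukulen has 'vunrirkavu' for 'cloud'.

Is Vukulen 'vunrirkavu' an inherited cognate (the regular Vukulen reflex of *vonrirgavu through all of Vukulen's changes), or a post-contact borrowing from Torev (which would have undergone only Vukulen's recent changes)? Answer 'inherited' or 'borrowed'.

inherited

If inherited, *vonrirgavu would pass through all of Vukulen's changes:
Vukulen: start from *vonrirgavu.
  rule 1 (unconditioned shift): vonrirgavu → vonrirkavu
  rule 2: no change — vonrirkavu
  rule 3 (vowel merger): vonrirkavu → vunrirkavu
  rule 4: no change — vunrirkavu
  rule 5: no change — vunrirkavu
  ⇒ Vukulen vunrirkavu
If borrowed from Torev 'vonrirkavu' after the early changes, it would undergo only the recent ones:
  rule 4 (rhotacism): no change (vonrirkavu)
  rule 5 (palatalisation): no change (vonrirkavu)
  ⇒ as a loan: vonrirkavu
Vukulen 'vunrirkavu' matches the inherited outcome exactly, so it is an inherited cognate, not a loan.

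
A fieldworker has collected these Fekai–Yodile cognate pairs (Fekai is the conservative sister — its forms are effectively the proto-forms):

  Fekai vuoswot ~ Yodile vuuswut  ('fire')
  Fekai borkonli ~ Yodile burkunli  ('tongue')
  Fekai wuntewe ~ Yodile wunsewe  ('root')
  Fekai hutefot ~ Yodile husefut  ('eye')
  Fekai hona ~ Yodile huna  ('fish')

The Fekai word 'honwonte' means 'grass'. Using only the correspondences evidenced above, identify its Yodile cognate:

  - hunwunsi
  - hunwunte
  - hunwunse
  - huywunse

borkonli ~ burkunli, hona ~ huna — Fekai o corresponds to Yodile u after a consonant, before a nasal.
wuntewe ~ wunsewe — Fekai t corresponds to Yodile s after a consonant, before a front vowel.
Applying these to Fekai 'honwonte':
  honwonte → hunwonte   (o→u after a consonant, before a nasal)
  hunwonte → hunwunte   (o→u after a consonant, before a nasal)
  hunwunte → hunwunse   (t→s after a consonant, before a front vowel)
So the Yodile cognate is 'hunwunse'.

hunwunse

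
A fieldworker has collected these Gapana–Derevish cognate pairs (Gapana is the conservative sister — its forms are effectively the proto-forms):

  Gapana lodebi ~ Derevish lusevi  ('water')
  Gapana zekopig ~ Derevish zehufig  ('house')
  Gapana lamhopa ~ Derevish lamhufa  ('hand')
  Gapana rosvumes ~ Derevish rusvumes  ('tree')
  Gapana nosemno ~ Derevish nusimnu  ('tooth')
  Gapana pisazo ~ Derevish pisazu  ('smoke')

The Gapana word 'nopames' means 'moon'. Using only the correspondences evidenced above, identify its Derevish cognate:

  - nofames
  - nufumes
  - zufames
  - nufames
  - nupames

nufames

zekopig ~ zehufig, lamhopa ~ lamhufa — Gapana o corresponds to Derevish u after a consonant, before a labial obstruent.
lamhopa ~ lamhufa — Gapana p corresponds to Derevish f between vowels (before a back vowel).
Applying these to Gapana 'nopames':
  nopames → nupames   (o→u after a consonant, before a labial obstruent)
  nupames → nufames   (p→f between vowels (before a back vowel))
So the Derevish cognate is 'nufames'.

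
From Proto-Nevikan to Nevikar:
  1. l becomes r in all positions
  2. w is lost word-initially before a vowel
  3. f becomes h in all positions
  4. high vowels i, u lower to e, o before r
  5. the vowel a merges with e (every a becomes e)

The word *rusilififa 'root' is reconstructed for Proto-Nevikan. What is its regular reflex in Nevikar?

Nevikar: start from *rusilififa.
  rule 1 (unconditioned shift): rusilififa → rusirififa
  rule 2: no change — rusirififa
  rule 3 (unconditioned shift): rusirififa → rusirihiha
  rule 4 (pre-rhotic lowering): rusirihiha → ruserihiha
  rule 5 (vowel merger): ruserihiha → ruserihihe
  ⇒ Nevikar ruserihihe

ruserihihe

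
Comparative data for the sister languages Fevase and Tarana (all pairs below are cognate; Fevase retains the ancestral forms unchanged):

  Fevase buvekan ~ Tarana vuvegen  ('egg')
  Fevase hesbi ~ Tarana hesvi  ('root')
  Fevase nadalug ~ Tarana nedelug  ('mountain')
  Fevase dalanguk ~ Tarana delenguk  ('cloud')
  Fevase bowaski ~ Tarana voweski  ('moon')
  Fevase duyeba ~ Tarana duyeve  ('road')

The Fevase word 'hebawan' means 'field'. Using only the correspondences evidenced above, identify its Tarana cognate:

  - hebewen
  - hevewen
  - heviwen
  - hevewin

duyeba ~ duyeve — Fevase b corresponds to Tarana v between vowels (before a back vowel).
nadalug ~ nedelug, dalanguk ~ delenguk — Fevase a corresponds to Tarana e after a consonant, before a consonant other than r, m, n, p, b, f, v.
buvekan ~ vuvegen, dalanguk ~ delenguk — Fevase a corresponds to Tarana e after a consonant, before a nasal.
Applying these to Fevase 'hebawan':
  hebawan → hevawan   (b→v between vowels (before a back vowel))
  hevawan → hevewan   (a→e after a consonant, before a consonant other than r, m, n, p, b, f, v)
  hevewan → hevewen   (a→e after a consonant, before a nasal)
So the Tarana cognate is 'hevewen'.

hevewen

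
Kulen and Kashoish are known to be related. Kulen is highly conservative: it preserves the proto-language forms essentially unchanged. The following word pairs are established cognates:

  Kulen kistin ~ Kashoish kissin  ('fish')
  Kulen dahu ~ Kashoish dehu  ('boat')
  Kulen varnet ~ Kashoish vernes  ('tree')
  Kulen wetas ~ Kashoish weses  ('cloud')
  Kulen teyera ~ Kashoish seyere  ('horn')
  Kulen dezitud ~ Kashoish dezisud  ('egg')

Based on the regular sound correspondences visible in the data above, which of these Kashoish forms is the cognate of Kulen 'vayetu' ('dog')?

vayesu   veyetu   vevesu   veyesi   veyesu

veyesu

dahu ~ dehu, wetas ~ weses — Kulen a corresponds to Kashoish e after a consonant, before a consonant other than r, m, n, p, b, f, v.
dezitud ~ dezisud — Kulen t corresponds to Kashoish s between vowels (before a back vowel).
Applying these to Kulen 'vayetu':
  vayetu → veyetu   (a→e after a consonant, before a consonant other than r, m, n, p, b, f, v)
  veyetu → veyesu   (t→s between vowels (before a back vowel))
So the Kashoish cognate is 'veyesu'.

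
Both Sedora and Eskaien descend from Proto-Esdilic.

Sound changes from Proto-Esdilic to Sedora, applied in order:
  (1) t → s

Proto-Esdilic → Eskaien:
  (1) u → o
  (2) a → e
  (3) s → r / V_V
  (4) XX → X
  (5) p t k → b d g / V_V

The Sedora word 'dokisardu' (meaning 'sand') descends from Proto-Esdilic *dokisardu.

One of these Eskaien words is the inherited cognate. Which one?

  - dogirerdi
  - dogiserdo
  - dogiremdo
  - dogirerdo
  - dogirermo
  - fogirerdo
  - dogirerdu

dogirerdo

Eskaien: start from *dokisardu.
  rule 1 (vowel merger): dokisardu → dokisardo
  rule 2 (vowel merger): dokisardo → dokiserdo
  rule 3 (rhotacism): dokiserdo → dokirerdo
  rule 4: no change — dokirerdo
  rule 5 (intervocalic voicing): dokirerdo → dogirerdo
  ⇒ Eskaien dogirerdo
The other candidates each miss or misapply at least one Eskaien change.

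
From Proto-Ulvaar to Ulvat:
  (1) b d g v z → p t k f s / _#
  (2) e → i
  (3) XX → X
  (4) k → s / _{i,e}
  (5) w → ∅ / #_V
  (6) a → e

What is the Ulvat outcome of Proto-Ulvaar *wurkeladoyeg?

ursiledoyik

Ulvat: start from *wurkeladoyeg.
  rule 1 (final devoicing): wurkeladoyeg → wurkeladoyek
  rule 2 (vowel merger): wurkeladoyek → wurkiladoyik
  rule 3: no change — wurkiladoyik
  rule 4 (palatalisation): wurkiladoyik → wursiladoyik
  rule 5 (glide loss): wursiladoyik → ursiladoyik
  rule 6 (vowel merger): ursiladoyik → ursiledoyik
  ⇒ Ulvat ursiledoyik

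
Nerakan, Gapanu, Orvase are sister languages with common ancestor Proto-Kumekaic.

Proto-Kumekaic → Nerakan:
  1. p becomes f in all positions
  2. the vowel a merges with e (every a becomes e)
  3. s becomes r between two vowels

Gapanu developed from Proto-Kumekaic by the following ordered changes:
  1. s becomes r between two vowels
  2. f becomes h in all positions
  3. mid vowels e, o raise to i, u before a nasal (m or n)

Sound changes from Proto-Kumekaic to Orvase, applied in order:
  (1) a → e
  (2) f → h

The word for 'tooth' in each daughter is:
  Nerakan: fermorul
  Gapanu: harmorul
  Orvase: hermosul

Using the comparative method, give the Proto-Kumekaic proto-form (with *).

*farmosul

Position 1: Nerakan has f, Gapanu has h, Orvase has h. Taking the neighbouring segments as reconstructed: Nerakan f could go back to *p or *f; Gapanu h could go back to *f or *h; Orvase h could go back to *f or *h — the one source consistent with every daughter is *f.
Position 2: Nerakan has e, Gapanu has a, Orvase has e. Gapanu preserves a here (none of its changes turn any other segment into a), so the proto-segment is *a.
This points to *farmosul. Verify forward in each daughter:
Nerakan: *farmosul > fermosul > fermorul  (by vowel merger, rhotacism)
Gapanu: *farmosul
  farmosul → farmorul   [rhotacism]
  farmorul → harmorul   [unconditioned shift]
  harmorul (rule 3 does not apply)
  giving Gapanu harmorul.
Orvase: start from *farmosul.
  rule 1 (vowel merger): farmosul → fermosul
  rule 2 (unconditioned shift): fermosul → hermosul
  ⇒ Orvase hermosul
Only *farmosul yields all of Nerakan fermorul, Gapanu harmorul, Orvase hermosul.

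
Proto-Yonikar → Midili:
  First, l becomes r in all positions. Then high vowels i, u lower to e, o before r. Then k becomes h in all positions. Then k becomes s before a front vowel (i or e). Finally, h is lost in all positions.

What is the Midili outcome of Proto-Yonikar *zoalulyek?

Midili: start from *zoalulyek.
  rule 1 (unconditioned shift): zoalulyek → zoaruryek
  rule 2 (pre-rhotic lowering): zoaruryek → zoaroryek
  rule 3 (unconditioned shift): zoaroryek → zoaroryeh
  rule 4: no change — zoaroryeh
  rule 5 (h-loss): zoaroryeh → zoarorye
  ⇒ Midili zoarorye

zoarorye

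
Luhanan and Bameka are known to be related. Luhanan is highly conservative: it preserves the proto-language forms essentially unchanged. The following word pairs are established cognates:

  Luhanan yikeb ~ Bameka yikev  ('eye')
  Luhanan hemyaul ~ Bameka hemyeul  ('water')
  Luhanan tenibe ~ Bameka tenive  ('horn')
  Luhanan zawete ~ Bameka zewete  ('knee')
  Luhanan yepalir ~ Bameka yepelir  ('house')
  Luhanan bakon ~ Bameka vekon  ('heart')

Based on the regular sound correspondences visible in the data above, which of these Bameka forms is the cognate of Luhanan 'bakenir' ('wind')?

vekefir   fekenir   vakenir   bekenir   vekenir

bakon ~ vekon — Luhanan b corresponds to Bameka v word-initially before a back vowel.
zawete ~ zewete, yepalir ~ yepelir — Luhanan a corresponds to Bameka e after a consonant, before a consonant other than r, m, n, p, b, f, v.
Applying these to Luhanan 'bakenir':
  bakenir → vakenir   (b→v word-initially before a back vowel)
  vakenir → vekenir   (a→e after a consonant, before a consonant other than r, m, n, p, b, f, v)
So the Bameka cognate is 'vekenir'.

vekenir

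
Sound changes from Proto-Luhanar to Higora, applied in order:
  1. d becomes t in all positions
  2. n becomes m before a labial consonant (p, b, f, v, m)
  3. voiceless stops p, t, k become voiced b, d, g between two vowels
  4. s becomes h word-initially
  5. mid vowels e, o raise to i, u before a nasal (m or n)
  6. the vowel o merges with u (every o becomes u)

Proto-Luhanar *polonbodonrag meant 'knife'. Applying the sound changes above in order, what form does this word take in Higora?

pulumbudunrag

Higora: *polonbodonrag
  polonbodonrag → polonbotonrag   [unconditioned shift]
  polonbotonrag → polombotonrag   [nasal place assimilation]
  polombotonrag → polombodonrag   [intervocalic voicing]
  polombodonrag (rule 4 does not apply)
  polombodonrag → polumbodunrag   [pre-nasal raising]
  polumbodunrag → pulumbudunrag   [vowel merger]
  giving Higora pulumbudunrag.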